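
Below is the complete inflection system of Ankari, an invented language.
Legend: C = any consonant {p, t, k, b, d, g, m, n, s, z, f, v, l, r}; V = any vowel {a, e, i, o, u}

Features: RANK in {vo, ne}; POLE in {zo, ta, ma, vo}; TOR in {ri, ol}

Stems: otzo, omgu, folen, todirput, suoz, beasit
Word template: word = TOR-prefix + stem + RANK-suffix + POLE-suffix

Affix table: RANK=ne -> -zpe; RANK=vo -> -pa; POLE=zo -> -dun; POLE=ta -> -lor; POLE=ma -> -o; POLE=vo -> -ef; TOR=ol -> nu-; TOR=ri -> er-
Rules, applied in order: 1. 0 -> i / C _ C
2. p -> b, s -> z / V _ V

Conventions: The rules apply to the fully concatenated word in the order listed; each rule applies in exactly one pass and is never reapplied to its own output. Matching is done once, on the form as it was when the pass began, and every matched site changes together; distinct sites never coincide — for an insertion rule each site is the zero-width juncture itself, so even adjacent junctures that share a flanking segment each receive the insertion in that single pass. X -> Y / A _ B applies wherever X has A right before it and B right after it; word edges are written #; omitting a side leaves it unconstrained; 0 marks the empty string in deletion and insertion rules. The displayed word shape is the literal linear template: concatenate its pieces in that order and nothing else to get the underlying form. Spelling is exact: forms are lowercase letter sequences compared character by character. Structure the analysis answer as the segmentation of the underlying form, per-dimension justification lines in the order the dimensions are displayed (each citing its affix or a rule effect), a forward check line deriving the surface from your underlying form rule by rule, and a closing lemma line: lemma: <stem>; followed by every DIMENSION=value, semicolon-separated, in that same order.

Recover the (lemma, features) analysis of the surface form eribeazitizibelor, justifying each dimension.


underlying: er-beasit-zpe-lor
RANK=ne - signalled by the affix -zpe
POLE=ta - signalled by the affix -lor
TOR=ri - signalled by the affix er-
check: erbeasitzpelor -> eribeasitizipelor -> eribeazitizibelor
lemma: beasit; RANK=ne; POLE=ta; TOR=ri


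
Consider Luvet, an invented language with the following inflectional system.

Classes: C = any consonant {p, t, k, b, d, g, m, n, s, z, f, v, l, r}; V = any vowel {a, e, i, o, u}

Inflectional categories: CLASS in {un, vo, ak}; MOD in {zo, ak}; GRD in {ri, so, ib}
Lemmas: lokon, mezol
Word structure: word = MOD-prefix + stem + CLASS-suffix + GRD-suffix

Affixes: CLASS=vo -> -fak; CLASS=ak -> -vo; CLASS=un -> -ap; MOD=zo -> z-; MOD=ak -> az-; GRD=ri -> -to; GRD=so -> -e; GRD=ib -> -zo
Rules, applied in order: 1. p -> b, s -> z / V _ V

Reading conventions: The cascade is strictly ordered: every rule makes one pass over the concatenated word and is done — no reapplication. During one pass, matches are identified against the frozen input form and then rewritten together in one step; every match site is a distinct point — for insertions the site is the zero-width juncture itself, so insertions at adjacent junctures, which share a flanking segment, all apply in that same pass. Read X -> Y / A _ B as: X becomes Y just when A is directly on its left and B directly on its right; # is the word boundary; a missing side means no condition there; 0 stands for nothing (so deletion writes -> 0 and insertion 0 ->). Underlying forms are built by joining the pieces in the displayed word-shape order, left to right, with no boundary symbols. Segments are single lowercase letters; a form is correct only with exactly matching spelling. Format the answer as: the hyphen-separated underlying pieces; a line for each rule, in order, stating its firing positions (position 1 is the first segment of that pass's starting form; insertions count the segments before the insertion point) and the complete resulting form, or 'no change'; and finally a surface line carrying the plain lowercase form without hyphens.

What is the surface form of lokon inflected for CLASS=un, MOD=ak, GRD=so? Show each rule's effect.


underlying: az-lokon-ap-e
1. p -> b, s -> z / V _ V: fires at position(s) 9: azlokonabe
surface: azlokonabe


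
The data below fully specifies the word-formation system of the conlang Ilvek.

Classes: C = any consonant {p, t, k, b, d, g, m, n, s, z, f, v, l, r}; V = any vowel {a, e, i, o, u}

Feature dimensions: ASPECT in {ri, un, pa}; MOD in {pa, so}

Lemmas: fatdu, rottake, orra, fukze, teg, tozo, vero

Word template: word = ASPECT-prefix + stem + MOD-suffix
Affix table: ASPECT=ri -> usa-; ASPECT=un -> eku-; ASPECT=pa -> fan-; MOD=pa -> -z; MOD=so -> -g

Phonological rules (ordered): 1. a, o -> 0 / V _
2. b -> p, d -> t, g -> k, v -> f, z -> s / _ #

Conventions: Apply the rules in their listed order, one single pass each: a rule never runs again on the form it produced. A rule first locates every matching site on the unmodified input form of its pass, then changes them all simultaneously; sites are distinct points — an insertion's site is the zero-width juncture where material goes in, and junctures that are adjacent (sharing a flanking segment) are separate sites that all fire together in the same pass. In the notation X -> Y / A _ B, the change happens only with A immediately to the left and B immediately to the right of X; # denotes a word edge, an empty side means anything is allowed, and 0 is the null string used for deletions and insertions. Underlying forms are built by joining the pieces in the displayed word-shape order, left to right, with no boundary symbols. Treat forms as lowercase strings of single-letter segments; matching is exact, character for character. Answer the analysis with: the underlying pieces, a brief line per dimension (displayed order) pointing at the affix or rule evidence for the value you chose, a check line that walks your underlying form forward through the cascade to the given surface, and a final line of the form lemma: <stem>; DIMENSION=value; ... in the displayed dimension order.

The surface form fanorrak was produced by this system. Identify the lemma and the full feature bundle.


underlying: fan-orra-g
ASPECT=pa - signalled by the affix fan-
MOD=so - signalled by the affix -g
check: fanorrag -> fanorrag -> fanorrak
lemma: orra; ASPECT=pa; MOD=so


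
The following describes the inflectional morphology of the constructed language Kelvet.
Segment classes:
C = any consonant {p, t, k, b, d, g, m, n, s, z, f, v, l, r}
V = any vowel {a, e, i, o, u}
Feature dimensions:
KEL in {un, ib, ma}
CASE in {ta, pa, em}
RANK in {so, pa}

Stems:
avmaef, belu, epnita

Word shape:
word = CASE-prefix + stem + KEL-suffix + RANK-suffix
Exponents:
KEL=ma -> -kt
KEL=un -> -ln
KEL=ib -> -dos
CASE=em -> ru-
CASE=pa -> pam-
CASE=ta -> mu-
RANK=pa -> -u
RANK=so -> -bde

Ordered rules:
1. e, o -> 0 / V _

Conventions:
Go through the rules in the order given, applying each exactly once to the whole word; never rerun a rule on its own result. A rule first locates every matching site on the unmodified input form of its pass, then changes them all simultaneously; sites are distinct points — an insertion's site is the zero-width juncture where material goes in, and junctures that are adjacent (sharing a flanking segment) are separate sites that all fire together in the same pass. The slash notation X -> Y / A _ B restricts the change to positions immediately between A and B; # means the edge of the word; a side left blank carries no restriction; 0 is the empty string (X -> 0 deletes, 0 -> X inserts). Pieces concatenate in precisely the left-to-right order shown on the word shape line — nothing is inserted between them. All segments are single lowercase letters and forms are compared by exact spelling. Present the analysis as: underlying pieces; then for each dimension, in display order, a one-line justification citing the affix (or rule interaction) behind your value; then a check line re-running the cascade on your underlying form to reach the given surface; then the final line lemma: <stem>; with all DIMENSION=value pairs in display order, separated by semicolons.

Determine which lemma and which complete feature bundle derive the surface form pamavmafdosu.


underlying: pam-avmaef-dos-u
KEL=ib - signalled by the affix -dos
CASE=pa - signalled by the affix pam-
RANK=pa - signalled by the affix -u
check: pamavmaefdosu -> pamavmafdosu
lemma: avmaef; KEL=ib; CASE=pa; RANK=pa


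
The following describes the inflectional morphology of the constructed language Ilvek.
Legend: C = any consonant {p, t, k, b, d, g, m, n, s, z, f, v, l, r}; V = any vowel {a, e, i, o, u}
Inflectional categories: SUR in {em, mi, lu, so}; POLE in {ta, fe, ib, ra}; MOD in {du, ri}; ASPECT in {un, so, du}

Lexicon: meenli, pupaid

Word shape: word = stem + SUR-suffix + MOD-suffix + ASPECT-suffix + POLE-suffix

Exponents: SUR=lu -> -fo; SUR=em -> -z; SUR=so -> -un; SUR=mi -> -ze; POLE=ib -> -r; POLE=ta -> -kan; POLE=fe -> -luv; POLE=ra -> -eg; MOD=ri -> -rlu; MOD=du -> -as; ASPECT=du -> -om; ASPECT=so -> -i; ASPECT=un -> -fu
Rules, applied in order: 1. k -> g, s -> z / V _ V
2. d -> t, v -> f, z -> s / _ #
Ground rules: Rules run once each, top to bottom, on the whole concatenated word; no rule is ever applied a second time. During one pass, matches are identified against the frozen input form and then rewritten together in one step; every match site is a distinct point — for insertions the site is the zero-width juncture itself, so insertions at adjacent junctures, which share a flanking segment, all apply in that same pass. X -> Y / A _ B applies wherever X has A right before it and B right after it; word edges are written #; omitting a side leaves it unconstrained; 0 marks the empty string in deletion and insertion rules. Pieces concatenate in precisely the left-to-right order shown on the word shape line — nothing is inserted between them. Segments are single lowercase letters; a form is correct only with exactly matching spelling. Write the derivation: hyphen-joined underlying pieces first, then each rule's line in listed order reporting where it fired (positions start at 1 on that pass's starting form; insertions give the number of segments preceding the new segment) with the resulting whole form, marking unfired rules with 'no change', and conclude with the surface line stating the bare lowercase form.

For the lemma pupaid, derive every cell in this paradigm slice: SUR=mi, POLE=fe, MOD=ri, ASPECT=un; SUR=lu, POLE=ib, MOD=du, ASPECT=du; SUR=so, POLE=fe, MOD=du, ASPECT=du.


cell SUR=mi, POLE=fe, MOD=ri, ASPECT=un:
underlying: pupaid-ze-rlu-fu-luv
1. k -> g, s -> z / V _ V: no change
2. d -> t, v -> f, z -> s / _ #: fires at position(s) 16: pupaidzerlufuluf
surface: pupaidzerlufuluf

cell SUR=lu, POLE=ib, MOD=du, ASPECT=du:
underlying: pupaid-fo-as-om-r
1. k -> g, s -> z / V _ V: fires at position(s) 10: pupaidfoazomr
2. d -> t, v -> f, z -> s / _ #: no change
surface: pupaidfoazomr

cell SUR=so, POLE=fe, MOD=du, ASPECT=du:
underlying: pupaid-un-as-om-luv
1. k -> g, s -> z / V _ V: fires at position(s) 10: pupaidunazomluv
2. d -> t, v -> f, z -> s / _ #: fires at position(s) 15: pupaidunazomluf
surface: pupaidunazomluf


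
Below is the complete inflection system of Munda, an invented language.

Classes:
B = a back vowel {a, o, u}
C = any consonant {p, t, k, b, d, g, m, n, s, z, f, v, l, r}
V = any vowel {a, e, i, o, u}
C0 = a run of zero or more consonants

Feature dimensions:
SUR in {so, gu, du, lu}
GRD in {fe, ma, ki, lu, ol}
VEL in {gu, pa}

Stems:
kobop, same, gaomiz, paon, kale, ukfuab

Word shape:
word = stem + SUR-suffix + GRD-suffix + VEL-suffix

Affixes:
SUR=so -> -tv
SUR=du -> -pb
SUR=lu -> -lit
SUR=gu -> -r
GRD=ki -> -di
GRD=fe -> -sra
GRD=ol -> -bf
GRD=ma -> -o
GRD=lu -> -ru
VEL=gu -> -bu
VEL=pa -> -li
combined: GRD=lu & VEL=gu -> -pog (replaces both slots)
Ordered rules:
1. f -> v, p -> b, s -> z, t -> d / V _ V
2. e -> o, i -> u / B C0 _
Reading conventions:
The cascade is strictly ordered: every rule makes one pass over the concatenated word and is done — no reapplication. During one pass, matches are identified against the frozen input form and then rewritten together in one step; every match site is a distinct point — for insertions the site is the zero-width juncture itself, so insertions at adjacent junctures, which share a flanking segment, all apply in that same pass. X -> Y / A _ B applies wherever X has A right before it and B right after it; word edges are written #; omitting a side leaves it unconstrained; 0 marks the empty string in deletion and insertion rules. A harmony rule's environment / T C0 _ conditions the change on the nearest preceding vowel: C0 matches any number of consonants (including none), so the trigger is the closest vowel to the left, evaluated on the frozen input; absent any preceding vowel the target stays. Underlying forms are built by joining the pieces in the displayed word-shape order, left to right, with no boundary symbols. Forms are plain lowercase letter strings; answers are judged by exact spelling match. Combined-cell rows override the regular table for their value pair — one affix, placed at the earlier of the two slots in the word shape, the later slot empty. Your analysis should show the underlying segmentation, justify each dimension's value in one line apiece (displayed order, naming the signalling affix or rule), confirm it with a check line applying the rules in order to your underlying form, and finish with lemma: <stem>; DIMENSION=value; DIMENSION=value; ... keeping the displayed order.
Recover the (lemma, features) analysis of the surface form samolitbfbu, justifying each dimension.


underlying: same-lit-bf-bu
SUR=lu - signalled by the affix -lit
GRD=ol - signalled by the affix -bf
VEL=gu - signalled by the affix -bu
check: samelitbfbu -> samelitbfbu -> samolitbfbu
lemma: same; SUR=lu; GRD=ol; VEL=gu


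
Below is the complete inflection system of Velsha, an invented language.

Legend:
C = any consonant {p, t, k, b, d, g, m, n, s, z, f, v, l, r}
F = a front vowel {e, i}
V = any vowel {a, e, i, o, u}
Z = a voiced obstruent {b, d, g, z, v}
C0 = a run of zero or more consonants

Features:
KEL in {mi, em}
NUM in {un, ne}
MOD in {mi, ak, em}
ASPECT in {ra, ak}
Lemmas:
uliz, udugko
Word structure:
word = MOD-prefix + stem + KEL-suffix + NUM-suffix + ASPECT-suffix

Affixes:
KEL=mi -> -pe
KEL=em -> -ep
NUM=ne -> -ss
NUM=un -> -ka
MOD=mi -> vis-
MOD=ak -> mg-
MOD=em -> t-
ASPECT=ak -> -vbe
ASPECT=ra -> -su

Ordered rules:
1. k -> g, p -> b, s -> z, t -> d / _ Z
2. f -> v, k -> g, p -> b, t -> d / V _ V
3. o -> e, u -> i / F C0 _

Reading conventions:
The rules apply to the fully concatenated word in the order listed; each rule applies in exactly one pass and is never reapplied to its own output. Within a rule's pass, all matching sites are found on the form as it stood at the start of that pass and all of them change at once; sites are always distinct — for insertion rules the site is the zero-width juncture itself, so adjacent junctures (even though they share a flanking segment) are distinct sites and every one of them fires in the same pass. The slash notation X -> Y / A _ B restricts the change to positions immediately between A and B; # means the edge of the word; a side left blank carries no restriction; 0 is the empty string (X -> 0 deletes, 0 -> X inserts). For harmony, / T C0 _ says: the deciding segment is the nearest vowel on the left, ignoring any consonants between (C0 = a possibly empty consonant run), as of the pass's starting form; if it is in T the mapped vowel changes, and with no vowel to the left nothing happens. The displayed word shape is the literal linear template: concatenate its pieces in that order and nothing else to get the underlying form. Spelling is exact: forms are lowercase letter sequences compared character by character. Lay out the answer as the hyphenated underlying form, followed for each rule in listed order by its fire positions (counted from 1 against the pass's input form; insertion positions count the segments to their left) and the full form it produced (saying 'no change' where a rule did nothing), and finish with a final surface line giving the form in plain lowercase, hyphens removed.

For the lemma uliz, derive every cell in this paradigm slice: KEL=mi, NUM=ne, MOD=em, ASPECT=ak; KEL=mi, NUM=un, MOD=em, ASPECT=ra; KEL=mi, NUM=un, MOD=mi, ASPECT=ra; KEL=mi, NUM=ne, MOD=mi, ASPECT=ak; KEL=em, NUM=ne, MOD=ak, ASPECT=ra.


cell KEL=mi, NUM=ne, MOD=em, ASPECT=ak:
underlying: t-uliz-pe-ss-vbe
1. k -> g, p -> b, s -> z, t -> d / _ Z: fires at position(s) 9: tulizpeszvbe
2. f -> v, k -> g, p -> b, t -> d / V _ V: no change
3. o -> e, u -> i / F C0 _: no change
surface: tulizpeszvbe

cell KEL=mi, NUM=un, MOD=em, ASPECT=ra:
underlying: t-uliz-pe-ka-su
1. k -> g, p -> b, s -> z, t -> d / _ Z: no change
2. f -> v, k -> g, p -> b, t -> d / V _ V: fires at position(s) 8: tulizpegasu
3. o -> e, u -> i / F C0 _: no change
surface: tulizpegasu

cell KEL=mi, NUM=un, MOD=mi, ASPECT=ra:
underlying: vis-uliz-pe-ka-su
1. k -> g, p -> b, s -> z, t -> d / _ Z: no change
2. f -> v, k -> g, p -> b, t -> d / V _ V: fires at position(s) 10: visulizpegasu
3. o -> e, u -> i / F C0 _: fires at position(s) 4: visilizpegasu
surface: visilizpegasu

cell KEL=mi, NUM=ne, MOD=mi, ASPECT=ak:
underlying: vis-uliz-pe-ss-vbe
1. k -> g, p -> b, s -> z, t -> d / _ Z: fires at position(s) 11: visulizpeszvbe
2. f -> v, k -> g, p -> b, t -> d / V _ V: no change
3. o -> e, u -> i / F C0 _: fires at position(s) 4: visilizpeszvbe
surface: visilizpeszvbe

cell KEL=em, NUM=ne, MOD=ak, ASPECT=ra:
underlying: mg-uliz-ep-ss-su
1. k -> g, p -> b, s -> z, t -> d / _ Z: no change
2. f -> v, k -> g, p -> b, t -> d / V _ V: no change
3. o -> e, u -> i / F C0 _: fires at position(s) 12: mgulizepsssi
surface: mgulizepsssi


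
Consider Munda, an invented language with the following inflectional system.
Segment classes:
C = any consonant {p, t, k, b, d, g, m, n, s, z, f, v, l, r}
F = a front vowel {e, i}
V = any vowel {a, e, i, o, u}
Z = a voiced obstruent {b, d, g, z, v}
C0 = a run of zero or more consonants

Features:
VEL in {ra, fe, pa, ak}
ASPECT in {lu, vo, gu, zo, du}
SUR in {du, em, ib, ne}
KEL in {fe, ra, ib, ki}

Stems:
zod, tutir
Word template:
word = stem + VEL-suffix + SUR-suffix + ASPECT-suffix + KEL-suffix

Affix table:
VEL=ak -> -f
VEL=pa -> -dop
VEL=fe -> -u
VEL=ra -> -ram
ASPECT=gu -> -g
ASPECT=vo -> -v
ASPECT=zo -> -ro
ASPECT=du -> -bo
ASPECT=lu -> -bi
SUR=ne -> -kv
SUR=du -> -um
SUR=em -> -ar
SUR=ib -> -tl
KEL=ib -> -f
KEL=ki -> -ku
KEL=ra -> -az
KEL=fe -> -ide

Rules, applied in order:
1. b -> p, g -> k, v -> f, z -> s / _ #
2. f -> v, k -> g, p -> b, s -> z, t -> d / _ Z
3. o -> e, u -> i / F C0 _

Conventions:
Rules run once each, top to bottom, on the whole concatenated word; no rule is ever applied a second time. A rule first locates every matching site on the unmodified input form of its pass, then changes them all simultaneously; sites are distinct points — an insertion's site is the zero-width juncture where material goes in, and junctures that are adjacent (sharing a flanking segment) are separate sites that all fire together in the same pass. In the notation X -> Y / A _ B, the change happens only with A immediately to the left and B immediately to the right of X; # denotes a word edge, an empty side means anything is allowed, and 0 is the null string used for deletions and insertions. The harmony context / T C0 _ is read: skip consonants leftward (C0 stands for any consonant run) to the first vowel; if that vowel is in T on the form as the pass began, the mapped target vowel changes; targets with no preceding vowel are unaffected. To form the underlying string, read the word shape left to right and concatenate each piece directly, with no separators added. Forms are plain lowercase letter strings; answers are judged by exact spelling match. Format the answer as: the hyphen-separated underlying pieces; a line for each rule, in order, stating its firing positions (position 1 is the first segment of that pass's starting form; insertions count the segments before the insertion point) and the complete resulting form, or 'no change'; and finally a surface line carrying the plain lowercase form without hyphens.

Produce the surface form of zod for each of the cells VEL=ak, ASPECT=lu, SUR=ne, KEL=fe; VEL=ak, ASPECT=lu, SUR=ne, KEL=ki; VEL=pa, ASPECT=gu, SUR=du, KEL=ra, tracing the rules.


cell VEL=ak, ASPECT=lu, SUR=ne, KEL=fe:
underlying: zod-f-kv-bi-ide
1. b -> p, g -> k, v -> f, z -> s / _ #: no change
2. f -> v, k -> g, p -> b, s -> z, t -> d / _ Z: fires at position(s) 5: zodfgvbiide
3. o -> e, u -> i / F C0 _: no change
surface: zodfgvbiide

cell VEL=ak, ASPECT=lu, SUR=ne, KEL=ki:
underlying: zod-f-kv-bi-ku
1. b -> p, g -> k, v -> f, z -> s / _ #: no change
2. f -> v, k -> g, p -> b, s -> z, t -> d / _ Z: fires at position(s) 5: zodfgvbiku
3. o -> e, u -> i / F C0 _: fires at position(s) 10: zodfgvbiki
surface: zodfgvbiki

cell VEL=pa, ASPECT=gu, SUR=du, KEL=ra:
underlying: zod-dop-um-g-az
1. b -> p, g -> k, v -> f, z -> s / _ #: fires at position(s) 11: zoddopumgas
2. f -> v, k -> g, p -> b, s -> z, t -> d / _ Z: no change
3. o -> e, u -> i / F C0 _: no change
surface: zoddopumgas


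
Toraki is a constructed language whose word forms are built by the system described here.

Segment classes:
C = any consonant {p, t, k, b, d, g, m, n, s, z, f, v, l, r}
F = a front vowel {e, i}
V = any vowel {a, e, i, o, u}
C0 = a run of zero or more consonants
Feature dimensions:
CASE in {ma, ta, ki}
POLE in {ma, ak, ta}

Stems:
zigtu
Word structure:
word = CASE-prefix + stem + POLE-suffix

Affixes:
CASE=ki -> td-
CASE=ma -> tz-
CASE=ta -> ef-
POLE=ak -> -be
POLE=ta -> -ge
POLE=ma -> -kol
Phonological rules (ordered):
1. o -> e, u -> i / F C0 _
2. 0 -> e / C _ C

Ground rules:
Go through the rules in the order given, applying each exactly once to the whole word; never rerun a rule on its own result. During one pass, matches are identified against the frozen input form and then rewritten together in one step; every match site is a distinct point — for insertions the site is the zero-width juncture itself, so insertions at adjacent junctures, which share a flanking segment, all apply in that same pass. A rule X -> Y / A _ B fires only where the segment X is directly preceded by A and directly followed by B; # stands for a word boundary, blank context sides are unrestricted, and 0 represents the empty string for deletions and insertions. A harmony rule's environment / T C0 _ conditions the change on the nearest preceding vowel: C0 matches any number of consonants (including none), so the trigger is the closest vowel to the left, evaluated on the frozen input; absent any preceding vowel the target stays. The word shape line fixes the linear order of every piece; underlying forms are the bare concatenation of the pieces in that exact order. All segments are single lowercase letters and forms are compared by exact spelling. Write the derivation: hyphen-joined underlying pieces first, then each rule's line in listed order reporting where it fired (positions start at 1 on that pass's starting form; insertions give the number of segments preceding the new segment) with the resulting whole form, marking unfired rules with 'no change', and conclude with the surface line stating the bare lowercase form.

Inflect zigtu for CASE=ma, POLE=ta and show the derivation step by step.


underlying: tz-zigtu-ge
1. o -> e, u -> i / F C0 _: fires at position(s) 7: tzzigtige
2. 0 -> e / C _ C: inserts after position(s) 1, 2, 5: tezezigetige
surface: tezezigetige


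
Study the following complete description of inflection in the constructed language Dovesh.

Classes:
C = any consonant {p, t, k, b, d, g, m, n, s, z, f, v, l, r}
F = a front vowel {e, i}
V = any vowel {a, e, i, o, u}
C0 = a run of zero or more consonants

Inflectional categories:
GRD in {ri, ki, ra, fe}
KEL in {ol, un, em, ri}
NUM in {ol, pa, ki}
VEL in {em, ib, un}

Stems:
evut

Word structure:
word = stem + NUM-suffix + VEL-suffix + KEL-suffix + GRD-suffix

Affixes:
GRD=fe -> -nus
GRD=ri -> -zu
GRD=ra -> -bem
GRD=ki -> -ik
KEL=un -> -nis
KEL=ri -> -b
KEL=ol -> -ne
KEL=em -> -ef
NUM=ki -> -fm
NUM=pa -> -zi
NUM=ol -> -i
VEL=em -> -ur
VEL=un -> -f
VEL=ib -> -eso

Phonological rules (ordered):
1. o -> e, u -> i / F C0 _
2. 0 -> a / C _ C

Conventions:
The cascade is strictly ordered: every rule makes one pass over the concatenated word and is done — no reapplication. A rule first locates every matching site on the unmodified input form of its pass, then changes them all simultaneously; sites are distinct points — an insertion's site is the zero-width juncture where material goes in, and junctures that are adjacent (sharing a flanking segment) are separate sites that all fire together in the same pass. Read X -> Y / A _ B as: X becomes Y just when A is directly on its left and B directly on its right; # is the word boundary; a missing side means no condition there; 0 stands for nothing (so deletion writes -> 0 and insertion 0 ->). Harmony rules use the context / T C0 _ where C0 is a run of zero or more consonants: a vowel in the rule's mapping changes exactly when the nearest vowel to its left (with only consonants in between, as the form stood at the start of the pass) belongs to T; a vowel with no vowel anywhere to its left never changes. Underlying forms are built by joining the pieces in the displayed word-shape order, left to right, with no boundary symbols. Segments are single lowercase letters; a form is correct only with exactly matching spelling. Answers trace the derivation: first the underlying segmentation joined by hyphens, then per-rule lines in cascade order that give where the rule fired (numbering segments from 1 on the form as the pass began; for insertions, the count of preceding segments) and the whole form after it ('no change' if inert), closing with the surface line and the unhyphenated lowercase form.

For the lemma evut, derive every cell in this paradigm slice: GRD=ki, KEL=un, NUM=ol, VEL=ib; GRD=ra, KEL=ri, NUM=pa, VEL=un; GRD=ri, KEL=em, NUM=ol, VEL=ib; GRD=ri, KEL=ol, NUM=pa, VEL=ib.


cell GRD=ki, KEL=un, NUM=ol, VEL=ib:
underlying: evut-i-eso-nis-ik
1. o -> e, u -> i / F C0 _: fires at position(s) 3, 8: evitiesenisik
2. 0 -> a / C _ C: no change
surface: evitiesenisik

cell GRD=ra, KEL=ri, NUM=pa, VEL=un:
underlying: evut-zi-f-b-bem
1. o -> e, u -> i / F C0 _: fires at position(s) 3: evitzifbbem
2. 0 -> a / C _ C: inserts after position(s) 4, 7, 8: evitazifababem
surface: evitazifababem

cell GRD=ri, KEL=em, NUM=ol, VEL=ib:
underlying: evut-i-eso-ef-zu
1. o -> e, u -> i / F C0 _: fires at position(s) 3, 8, 12: evitieseefzi
2. 0 -> a / C _ C: inserts after position(s) 10: evitieseefazi
surface: evitieseefazi

cell GRD=ri, KEL=ol, NUM=pa, VEL=ib:
underlying: evut-zi-eso-ne-zu
1. o -> e, u -> i / F C0 _: fires at position(s) 3, 9, 13: evitziesenezi
2. 0 -> a / C _ C: inserts after position(s) 4: evitaziesenezi
surface: evitaziesenezi


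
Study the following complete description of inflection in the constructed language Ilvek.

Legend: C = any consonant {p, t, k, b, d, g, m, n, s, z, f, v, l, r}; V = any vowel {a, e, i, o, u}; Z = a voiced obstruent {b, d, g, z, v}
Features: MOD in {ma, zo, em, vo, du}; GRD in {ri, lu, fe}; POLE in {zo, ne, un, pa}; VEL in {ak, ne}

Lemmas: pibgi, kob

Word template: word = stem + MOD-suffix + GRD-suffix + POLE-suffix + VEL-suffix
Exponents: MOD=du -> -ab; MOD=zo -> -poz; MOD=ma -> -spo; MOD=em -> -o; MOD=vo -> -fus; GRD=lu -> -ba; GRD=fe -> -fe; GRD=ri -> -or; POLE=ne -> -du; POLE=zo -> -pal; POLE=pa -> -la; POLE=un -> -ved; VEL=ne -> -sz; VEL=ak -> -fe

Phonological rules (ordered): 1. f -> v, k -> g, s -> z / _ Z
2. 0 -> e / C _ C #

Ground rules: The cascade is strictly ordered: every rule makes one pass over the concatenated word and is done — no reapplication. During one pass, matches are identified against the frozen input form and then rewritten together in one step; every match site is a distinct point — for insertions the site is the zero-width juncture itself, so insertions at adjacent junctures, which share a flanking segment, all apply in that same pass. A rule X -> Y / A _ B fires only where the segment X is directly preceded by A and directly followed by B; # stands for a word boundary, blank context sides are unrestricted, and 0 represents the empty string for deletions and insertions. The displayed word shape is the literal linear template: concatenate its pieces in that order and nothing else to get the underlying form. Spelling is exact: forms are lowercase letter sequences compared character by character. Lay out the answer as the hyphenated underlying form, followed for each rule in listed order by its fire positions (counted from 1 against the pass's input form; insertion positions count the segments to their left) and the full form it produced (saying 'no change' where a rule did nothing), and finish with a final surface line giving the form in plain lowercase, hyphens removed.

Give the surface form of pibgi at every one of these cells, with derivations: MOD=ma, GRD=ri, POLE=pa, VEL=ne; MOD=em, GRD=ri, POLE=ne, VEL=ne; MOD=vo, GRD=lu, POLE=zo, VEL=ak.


cell MOD=ma, GRD=ri, POLE=pa, VEL=ne:
underlying: pibgi-spo-or-la-sz
1. f -> v, k -> g, s -> z / _ Z: fires at position(s) 13: pibgispoorlazz
2. 0 -> e / C _ C #: inserts after position(s) 13: pibgispoorlazez
surface: pibgispoorlazez

cell MOD=em, GRD=ri, POLE=ne, VEL=ne:
underlying: pibgi-o-or-du-sz
1. f -> v, k -> g, s -> z / _ Z: fires at position(s) 11: pibgioorduzz
2. 0 -> e / C _ C #: inserts after position(s) 11: pibgioorduzez
surface: pibgioorduzez

cell MOD=vo, GRD=lu, POLE=zo, VEL=ak:
underlying: pibgi-fus-ba-pal-fe
1. f -> v, k -> g, s -> z / _ Z: fires at position(s) 8: pibgifuzbapalfe
2. 0 -> e / C _ C #: no change
surface: pibgifuzbapalfe


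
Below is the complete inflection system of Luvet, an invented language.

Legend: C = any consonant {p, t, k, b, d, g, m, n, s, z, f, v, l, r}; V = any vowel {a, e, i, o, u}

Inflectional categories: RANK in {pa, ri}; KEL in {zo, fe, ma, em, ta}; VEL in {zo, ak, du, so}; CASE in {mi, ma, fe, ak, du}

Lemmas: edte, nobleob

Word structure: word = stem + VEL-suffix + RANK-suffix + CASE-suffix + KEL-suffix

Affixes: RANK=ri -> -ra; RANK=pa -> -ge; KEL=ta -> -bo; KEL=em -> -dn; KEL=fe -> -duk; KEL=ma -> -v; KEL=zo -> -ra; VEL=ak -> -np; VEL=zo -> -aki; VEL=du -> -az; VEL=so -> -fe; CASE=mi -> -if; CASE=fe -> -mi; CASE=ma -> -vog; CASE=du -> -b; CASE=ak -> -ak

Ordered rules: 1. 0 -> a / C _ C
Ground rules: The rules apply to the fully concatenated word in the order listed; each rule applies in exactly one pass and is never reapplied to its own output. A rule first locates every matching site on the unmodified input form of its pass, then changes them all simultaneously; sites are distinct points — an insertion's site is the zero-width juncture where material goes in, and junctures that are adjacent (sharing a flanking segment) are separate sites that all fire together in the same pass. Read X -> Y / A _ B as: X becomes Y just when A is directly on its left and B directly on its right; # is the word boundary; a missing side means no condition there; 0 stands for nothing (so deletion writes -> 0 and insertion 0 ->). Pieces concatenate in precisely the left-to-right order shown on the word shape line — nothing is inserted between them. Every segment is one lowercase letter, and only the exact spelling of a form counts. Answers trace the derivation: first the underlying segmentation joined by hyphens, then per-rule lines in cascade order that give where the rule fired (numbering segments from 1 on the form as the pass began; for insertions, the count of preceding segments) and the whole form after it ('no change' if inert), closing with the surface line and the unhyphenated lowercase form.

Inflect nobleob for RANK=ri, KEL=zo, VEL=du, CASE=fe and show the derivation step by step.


underlying: nobleob-az-ra-mi-ra
1. 0 -> a / C _ C: inserts after position(s) 3, 9: nobaleobazaramira
surface: nobaleobazaramira


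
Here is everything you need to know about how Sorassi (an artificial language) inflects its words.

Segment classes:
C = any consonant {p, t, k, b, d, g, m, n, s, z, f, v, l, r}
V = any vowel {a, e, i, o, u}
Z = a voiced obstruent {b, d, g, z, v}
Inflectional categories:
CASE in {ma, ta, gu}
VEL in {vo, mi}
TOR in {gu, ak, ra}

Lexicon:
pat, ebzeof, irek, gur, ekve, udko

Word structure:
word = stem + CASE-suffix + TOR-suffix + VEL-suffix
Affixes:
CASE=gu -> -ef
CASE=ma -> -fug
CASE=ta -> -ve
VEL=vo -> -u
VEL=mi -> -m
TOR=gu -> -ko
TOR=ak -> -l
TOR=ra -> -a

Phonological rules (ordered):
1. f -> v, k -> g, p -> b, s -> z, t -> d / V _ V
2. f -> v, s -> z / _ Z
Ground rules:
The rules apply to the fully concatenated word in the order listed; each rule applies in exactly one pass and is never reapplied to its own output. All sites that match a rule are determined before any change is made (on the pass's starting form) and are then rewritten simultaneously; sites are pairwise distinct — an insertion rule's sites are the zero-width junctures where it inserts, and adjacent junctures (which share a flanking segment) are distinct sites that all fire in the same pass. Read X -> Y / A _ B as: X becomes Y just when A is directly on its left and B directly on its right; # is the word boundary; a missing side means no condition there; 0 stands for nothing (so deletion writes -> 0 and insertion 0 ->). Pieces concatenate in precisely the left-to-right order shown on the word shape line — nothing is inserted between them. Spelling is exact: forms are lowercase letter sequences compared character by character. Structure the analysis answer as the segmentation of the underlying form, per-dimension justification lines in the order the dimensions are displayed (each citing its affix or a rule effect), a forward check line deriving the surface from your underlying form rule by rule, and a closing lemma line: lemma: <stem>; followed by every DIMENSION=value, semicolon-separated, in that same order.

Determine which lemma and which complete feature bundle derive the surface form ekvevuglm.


underlying: ekve-fug-l-m
CASE=ma - signalled by the affix -fug
VEL=mi - signalled by the affix -m
TOR=ak - signalled by the affix -l
check: ekvefuglm -> ekvevuglm -> ekvevuglm
lemma: ekve; CASE=ma; VEL=mi; TOR=ak


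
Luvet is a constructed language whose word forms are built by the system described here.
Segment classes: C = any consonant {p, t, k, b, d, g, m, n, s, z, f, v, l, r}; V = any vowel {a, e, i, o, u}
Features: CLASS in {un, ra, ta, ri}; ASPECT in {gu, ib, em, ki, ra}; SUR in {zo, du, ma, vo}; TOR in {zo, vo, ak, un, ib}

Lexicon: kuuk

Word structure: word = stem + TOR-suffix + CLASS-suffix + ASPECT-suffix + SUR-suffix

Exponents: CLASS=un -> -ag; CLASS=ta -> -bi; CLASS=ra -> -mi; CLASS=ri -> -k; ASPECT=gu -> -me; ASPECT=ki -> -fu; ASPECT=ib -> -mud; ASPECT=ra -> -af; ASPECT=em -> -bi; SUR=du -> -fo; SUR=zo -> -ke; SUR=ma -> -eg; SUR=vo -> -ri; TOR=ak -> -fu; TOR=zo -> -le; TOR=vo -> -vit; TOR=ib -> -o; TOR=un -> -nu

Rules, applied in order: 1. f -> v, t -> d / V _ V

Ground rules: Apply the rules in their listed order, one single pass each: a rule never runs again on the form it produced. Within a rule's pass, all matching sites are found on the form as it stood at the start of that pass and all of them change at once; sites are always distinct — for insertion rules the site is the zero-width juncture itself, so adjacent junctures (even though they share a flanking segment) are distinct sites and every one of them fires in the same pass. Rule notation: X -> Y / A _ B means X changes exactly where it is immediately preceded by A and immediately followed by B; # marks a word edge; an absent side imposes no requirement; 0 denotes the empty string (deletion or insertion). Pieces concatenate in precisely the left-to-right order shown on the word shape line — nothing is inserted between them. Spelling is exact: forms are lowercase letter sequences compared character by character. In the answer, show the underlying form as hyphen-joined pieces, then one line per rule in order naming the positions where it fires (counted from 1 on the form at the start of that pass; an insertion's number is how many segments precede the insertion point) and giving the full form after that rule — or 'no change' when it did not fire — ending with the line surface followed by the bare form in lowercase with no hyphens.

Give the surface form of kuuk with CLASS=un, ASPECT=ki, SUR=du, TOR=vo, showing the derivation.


underlying: kuuk-vit-ag-fu-fo
1. f -> v, t -> d / V _ V: fires at position(s) 7, 12: kuukvidagfuvo
surface: kuukvidagfuvo


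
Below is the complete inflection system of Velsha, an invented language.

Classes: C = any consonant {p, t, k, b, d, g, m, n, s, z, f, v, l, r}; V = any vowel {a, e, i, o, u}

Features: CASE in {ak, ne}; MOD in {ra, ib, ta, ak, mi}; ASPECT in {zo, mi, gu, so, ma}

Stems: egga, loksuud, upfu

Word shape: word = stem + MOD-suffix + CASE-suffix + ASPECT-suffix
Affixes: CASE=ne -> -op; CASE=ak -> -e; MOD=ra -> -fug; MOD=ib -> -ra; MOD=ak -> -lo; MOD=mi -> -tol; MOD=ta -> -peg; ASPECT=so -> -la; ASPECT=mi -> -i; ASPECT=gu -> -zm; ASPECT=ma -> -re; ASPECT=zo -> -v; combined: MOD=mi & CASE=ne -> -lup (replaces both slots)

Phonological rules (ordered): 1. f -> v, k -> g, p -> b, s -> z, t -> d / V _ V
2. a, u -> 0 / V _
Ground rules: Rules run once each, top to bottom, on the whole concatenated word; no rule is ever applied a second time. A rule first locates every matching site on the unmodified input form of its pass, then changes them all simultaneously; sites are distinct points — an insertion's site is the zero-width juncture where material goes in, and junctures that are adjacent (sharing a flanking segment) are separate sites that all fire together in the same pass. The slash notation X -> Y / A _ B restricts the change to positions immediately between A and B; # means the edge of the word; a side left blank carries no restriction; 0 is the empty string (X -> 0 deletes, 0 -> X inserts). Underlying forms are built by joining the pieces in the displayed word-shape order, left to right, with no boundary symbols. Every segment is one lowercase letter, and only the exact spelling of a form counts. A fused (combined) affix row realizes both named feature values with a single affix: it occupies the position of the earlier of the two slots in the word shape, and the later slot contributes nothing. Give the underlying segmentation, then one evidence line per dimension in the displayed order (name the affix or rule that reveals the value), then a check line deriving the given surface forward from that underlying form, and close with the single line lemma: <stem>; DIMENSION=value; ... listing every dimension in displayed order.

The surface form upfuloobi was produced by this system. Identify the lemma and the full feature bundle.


underlying: upfu-lo-op-i
CASE=ne - signalled by the affix -op
MOD=ak - signalled by the affix -lo
ASPECT=mi - signalled by the affix -i
check: upfuloopi -> upfuloobi -> upfuloobi
lemma: upfu; CASE=ne; MOD=ak; ASPECT=mi


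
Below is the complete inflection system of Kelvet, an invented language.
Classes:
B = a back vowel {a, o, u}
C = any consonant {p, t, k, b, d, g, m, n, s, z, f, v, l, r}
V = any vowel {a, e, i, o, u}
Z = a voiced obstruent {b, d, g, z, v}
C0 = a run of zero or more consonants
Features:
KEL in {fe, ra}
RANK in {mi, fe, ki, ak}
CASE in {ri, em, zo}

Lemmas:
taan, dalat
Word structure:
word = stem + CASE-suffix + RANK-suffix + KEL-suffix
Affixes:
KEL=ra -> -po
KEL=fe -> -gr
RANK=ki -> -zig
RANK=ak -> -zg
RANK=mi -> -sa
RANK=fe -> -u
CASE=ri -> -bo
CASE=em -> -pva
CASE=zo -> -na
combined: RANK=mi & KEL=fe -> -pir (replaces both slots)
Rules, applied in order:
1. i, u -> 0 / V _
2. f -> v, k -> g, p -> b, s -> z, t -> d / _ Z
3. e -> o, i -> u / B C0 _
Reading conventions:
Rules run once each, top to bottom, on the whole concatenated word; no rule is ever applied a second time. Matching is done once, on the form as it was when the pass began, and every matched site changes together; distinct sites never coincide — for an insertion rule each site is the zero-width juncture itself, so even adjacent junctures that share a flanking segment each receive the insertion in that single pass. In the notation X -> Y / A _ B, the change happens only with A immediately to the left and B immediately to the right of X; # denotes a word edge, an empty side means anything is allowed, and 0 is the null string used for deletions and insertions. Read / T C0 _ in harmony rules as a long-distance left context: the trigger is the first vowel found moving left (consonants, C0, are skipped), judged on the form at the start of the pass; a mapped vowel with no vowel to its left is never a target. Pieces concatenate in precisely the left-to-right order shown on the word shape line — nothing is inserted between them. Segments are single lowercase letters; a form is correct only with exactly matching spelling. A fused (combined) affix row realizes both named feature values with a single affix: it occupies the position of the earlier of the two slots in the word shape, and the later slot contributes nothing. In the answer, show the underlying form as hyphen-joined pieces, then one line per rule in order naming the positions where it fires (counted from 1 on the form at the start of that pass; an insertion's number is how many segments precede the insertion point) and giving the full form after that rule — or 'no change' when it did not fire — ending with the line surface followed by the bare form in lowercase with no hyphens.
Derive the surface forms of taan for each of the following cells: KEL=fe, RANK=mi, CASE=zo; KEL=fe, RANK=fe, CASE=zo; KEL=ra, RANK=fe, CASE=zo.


cell KEL=fe, RANK=mi, CASE=zo:
underlying: taan-na-pir
1. i, u -> 0 / V _: no change
2. f -> v, k -> g, p -> b, s -> z, t -> d / _ Z: no change
3. e -> o, i -> u / B C0 _: fires at position(s) 8: taannapur
surface: taannapur

cell KEL=fe, RANK=fe, CASE=zo:
underlying: taan-na-u-gr
1. i, u -> 0 / V _: fires at position(s) 7: taannagr
2. f -> v, k -> g, p -> b, s -> z, t -> d / _ Z: no change
3. e -> o, i -> u / B C0 _: no change
surface: taannagr

cell KEL=ra, RANK=fe, CASE=zo:
underlying: taan-na-u-po
1. i, u -> 0 / V _: fires at position(s) 7: taannapo
2. f -> v, k -> g, p -> b, s -> z, t -> d / _ Z: no change
3. e -> o, i -> u / B C0 _: no change
surface: taannapo
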